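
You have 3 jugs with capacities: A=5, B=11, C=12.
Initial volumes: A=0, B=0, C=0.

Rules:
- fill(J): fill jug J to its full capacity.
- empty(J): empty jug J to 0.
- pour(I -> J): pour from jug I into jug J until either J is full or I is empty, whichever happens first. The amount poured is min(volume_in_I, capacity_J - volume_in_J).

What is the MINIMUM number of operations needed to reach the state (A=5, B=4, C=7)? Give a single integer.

Answer: 5

Derivation:
BFS from (A=0, B=0, C=0). One shortest path:
  1. fill(A) -> (A=5 B=0 C=0)
  2. fill(B) -> (A=5 B=11 C=0)
  3. pour(A -> C) -> (A=0 B=11 C=5)
  4. pour(B -> C) -> (A=0 B=4 C=12)
  5. pour(C -> A) -> (A=5 B=4 C=7)
Reached target in 5 moves.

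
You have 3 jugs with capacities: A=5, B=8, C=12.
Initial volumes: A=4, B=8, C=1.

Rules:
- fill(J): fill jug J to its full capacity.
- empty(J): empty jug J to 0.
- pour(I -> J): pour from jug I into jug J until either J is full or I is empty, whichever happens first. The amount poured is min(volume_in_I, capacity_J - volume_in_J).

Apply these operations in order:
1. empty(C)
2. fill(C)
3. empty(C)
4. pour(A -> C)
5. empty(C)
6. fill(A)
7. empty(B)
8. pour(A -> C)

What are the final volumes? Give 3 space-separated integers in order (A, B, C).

Answer: 0 0 5

Derivation:
Step 1: empty(C) -> (A=4 B=8 C=0)
Step 2: fill(C) -> (A=4 B=8 C=12)
Step 3: empty(C) -> (A=4 B=8 C=0)
Step 4: pour(A -> C) -> (A=0 B=8 C=4)
Step 5: empty(C) -> (A=0 B=8 C=0)
Step 6: fill(A) -> (A=5 B=8 C=0)
Step 7: empty(B) -> (A=5 B=0 C=0)
Step 8: pour(A -> C) -> (A=0 B=0 C=5)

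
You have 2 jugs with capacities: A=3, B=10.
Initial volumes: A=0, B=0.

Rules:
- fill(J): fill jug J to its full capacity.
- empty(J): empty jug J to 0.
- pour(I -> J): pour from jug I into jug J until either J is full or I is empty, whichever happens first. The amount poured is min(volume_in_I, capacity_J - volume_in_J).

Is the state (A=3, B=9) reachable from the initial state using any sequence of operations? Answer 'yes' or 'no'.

Answer: yes

Derivation:
BFS from (A=0, B=0):
  1. fill(A) -> (A=3 B=0)
  2. pour(A -> B) -> (A=0 B=3)
  3. fill(A) -> (A=3 B=3)
  4. pour(A -> B) -> (A=0 B=6)
  5. fill(A) -> (A=3 B=6)
  6. pour(A -> B) -> (A=0 B=9)
  7. fill(A) -> (A=3 B=9)
Target reached → yes.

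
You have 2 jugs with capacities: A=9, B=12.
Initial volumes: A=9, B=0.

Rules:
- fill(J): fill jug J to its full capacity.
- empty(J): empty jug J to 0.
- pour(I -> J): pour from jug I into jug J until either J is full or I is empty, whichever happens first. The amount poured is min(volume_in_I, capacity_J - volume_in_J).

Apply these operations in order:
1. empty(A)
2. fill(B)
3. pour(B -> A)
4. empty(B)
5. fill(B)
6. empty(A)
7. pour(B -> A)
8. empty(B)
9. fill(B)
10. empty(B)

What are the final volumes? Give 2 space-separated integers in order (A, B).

Answer: 9 0

Derivation:
Step 1: empty(A) -> (A=0 B=0)
Step 2: fill(B) -> (A=0 B=12)
Step 3: pour(B -> A) -> (A=9 B=3)
Step 4: empty(B) -> (A=9 B=0)
Step 5: fill(B) -> (A=9 B=12)
Step 6: empty(A) -> (A=0 B=12)
Step 7: pour(B -> A) -> (A=9 B=3)
Step 8: empty(B) -> (A=9 B=0)
Step 9: fill(B) -> (A=9 B=12)
Step 10: empty(B) -> (A=9 B=0)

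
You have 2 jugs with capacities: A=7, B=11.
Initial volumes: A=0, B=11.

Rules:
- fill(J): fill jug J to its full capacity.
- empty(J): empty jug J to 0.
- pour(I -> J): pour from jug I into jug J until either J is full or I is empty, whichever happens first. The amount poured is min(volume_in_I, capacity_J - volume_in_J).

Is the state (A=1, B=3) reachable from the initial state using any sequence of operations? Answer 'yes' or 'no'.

Answer: no

Derivation:
BFS explored all 36 reachable states.
Reachable set includes: (0,0), (0,1), (0,2), (0,3), (0,4), (0,5), (0,6), (0,7), (0,8), (0,9), (0,10), (0,11) ...
Target (A=1, B=3) not in reachable set → no.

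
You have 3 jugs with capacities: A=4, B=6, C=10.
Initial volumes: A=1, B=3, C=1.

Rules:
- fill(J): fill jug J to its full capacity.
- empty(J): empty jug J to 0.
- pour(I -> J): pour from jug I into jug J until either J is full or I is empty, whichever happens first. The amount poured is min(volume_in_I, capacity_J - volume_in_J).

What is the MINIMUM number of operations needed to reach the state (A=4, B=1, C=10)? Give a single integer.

Answer: 3

Derivation:
BFS from (A=1, B=3, C=1). One shortest path:
  1. pour(B -> A) -> (A=4 B=0 C=1)
  2. pour(C -> B) -> (A=4 B=1 C=0)
  3. fill(C) -> (A=4 B=1 C=10)
Reached target in 3 moves.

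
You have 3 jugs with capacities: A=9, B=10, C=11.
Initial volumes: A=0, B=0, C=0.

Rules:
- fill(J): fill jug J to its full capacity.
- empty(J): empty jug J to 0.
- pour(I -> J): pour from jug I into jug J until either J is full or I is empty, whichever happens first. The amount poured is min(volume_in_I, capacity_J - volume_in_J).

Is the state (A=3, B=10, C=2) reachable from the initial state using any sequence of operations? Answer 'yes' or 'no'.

BFS from (A=0, B=0, C=0):
  1. fill(C) -> (A=0 B=0 C=11)
  2. pour(C -> A) -> (A=9 B=0 C=2)
  3. empty(A) -> (A=0 B=0 C=2)
  4. pour(C -> A) -> (A=2 B=0 C=0)
  5. fill(C) -> (A=2 B=0 C=11)
  6. pour(C -> A) -> (A=9 B=0 C=4)
  7. empty(A) -> (A=0 B=0 C=4)
  8. pour(C -> B) -> (A=0 B=4 C=0)
  9. fill(C) -> (A=0 B=4 C=11)
  10. pour(C -> A) -> (A=9 B=4 C=2)
  11. pour(A -> B) -> (A=3 B=10 C=2)
Target reached → yes.

Answer: yes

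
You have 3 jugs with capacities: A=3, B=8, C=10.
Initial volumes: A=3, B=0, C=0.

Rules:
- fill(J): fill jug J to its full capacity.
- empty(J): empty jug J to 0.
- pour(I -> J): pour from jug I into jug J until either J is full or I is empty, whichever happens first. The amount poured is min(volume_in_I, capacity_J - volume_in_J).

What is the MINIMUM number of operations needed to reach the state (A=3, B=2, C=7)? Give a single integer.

BFS from (A=3, B=0, C=0). One shortest path:
  1. empty(A) -> (A=0 B=0 C=0)
  2. fill(C) -> (A=0 B=0 C=10)
  3. pour(C -> B) -> (A=0 B=8 C=2)
  4. empty(B) -> (A=0 B=0 C=2)
  5. pour(C -> B) -> (A=0 B=2 C=0)
  6. fill(C) -> (A=0 B=2 C=10)
  7. pour(C -> A) -> (A=3 B=2 C=7)
Reached target in 7 moves.

Answer: 7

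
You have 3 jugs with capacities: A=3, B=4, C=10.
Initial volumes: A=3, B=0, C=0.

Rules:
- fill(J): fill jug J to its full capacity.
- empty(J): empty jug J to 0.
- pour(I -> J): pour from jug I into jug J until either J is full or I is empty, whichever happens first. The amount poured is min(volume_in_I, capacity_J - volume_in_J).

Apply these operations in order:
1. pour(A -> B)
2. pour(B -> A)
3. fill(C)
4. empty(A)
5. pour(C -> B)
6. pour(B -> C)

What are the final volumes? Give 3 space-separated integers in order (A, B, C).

Step 1: pour(A -> B) -> (A=0 B=3 C=0)
Step 2: pour(B -> A) -> (A=3 B=0 C=0)
Step 3: fill(C) -> (A=3 B=0 C=10)
Step 4: empty(A) -> (A=0 B=0 C=10)
Step 5: pour(C -> B) -> (A=0 B=4 C=6)
Step 6: pour(B -> C) -> (A=0 B=0 C=10)

Answer: 0 0 10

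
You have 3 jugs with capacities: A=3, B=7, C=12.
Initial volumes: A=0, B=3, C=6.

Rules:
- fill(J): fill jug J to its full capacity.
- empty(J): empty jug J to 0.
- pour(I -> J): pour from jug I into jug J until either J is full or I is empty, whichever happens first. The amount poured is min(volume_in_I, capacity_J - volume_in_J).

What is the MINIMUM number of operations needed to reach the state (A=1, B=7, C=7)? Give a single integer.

BFS from (A=0, B=3, C=6). One shortest path:
  1. fill(B) -> (A=0 B=7 C=6)
  2. pour(B -> C) -> (A=0 B=1 C=12)
  3. empty(C) -> (A=0 B=1 C=0)
  4. pour(B -> A) -> (A=1 B=0 C=0)
  5. fill(B) -> (A=1 B=7 C=0)
  6. pour(B -> C) -> (A=1 B=0 C=7)
  7. fill(B) -> (A=1 B=7 C=7)
Reached target in 7 moves.

Answer: 7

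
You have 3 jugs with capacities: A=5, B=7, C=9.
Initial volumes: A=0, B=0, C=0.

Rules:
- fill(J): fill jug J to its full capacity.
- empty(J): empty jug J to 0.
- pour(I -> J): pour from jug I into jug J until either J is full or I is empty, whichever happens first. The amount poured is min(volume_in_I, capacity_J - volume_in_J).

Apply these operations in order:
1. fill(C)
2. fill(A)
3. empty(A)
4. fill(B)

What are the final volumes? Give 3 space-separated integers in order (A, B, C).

Step 1: fill(C) -> (A=0 B=0 C=9)
Step 2: fill(A) -> (A=5 B=0 C=9)
Step 3: empty(A) -> (A=0 B=0 C=9)
Step 4: fill(B) -> (A=0 B=7 C=9)

Answer: 0 7 9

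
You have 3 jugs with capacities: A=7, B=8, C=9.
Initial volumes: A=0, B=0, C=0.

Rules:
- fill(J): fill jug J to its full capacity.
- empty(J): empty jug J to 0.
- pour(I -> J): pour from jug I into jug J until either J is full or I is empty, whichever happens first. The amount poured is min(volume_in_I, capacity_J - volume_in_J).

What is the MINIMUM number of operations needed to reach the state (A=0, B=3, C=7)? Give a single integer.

BFS from (A=0, B=0, C=0). One shortest path:
  1. fill(B) -> (A=0 B=8 C=0)
  2. fill(C) -> (A=0 B=8 C=9)
  3. pour(B -> A) -> (A=7 B=1 C=9)
  4. empty(A) -> (A=0 B=1 C=9)
  5. pour(C -> A) -> (A=7 B=1 C=2)
  6. pour(C -> B) -> (A=7 B=3 C=0)
  7. pour(A -> C) -> (A=0 B=3 C=7)
Reached target in 7 moves.

Answer: 7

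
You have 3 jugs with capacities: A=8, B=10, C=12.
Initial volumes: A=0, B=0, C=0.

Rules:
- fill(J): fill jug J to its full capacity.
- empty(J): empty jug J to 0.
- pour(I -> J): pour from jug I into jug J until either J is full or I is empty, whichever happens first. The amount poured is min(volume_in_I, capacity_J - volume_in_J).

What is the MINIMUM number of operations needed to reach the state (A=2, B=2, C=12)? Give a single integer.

Answer: 6

Derivation:
BFS from (A=0, B=0, C=0). One shortest path:
  1. fill(C) -> (A=0 B=0 C=12)
  2. pour(C -> B) -> (A=0 B=10 C=2)
  3. pour(B -> A) -> (A=8 B=2 C=2)
  4. empty(A) -> (A=0 B=2 C=2)
  5. pour(C -> A) -> (A=2 B=2 C=0)
  6. fill(C) -> (A=2 B=2 C=12)
Reached target in 6 moves.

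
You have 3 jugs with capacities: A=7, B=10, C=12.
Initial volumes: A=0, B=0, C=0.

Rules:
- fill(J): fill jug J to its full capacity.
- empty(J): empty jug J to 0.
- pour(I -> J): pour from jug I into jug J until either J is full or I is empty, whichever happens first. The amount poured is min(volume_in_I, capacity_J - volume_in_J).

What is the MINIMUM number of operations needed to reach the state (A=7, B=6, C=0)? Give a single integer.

BFS from (A=0, B=0, C=0). One shortest path:
  1. fill(B) -> (A=0 B=10 C=0)
  2. pour(B -> A) -> (A=7 B=3 C=0)
  3. empty(A) -> (A=0 B=3 C=0)
  4. pour(B -> A) -> (A=3 B=0 C=0)
  5. fill(B) -> (A=3 B=10 C=0)
  6. pour(B -> A) -> (A=7 B=6 C=0)
Reached target in 6 moves.

Answer: 6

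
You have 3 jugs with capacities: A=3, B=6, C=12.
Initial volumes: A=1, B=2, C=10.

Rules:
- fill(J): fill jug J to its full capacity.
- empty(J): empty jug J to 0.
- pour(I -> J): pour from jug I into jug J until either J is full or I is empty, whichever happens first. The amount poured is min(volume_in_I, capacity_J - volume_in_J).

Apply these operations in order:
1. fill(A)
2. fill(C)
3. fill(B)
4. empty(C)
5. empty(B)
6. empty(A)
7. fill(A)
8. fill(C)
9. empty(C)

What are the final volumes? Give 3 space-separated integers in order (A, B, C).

Step 1: fill(A) -> (A=3 B=2 C=10)
Step 2: fill(C) -> (A=3 B=2 C=12)
Step 3: fill(B) -> (A=3 B=6 C=12)
Step 4: empty(C) -> (A=3 B=6 C=0)
Step 5: empty(B) -> (A=3 B=0 C=0)
Step 6: empty(A) -> (A=0 B=0 C=0)
Step 7: fill(A) -> (A=3 B=0 C=0)
Step 8: fill(C) -> (A=3 B=0 C=12)
Step 9: empty(C) -> (A=3 B=0 C=0)

Answer: 3 0 0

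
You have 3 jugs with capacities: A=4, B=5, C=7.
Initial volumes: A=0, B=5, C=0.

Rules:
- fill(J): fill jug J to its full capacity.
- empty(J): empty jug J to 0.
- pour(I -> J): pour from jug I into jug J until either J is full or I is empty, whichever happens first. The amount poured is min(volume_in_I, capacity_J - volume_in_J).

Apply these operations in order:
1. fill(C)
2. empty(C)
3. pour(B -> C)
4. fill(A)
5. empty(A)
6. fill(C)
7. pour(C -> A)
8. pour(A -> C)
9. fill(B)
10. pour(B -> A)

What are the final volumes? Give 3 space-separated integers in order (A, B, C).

Answer: 4 1 7

Derivation:
Step 1: fill(C) -> (A=0 B=5 C=7)
Step 2: empty(C) -> (A=0 B=5 C=0)
Step 3: pour(B -> C) -> (A=0 B=0 C=5)
Step 4: fill(A) -> (A=4 B=0 C=5)
Step 5: empty(A) -> (A=0 B=0 C=5)
Step 6: fill(C) -> (A=0 B=0 C=7)
Step 7: pour(C -> A) -> (A=4 B=0 C=3)
Step 8: pour(A -> C) -> (A=0 B=0 C=7)
Step 9: fill(B) -> (A=0 B=5 C=7)
Step 10: pour(B -> A) -> (A=4 B=1 C=7)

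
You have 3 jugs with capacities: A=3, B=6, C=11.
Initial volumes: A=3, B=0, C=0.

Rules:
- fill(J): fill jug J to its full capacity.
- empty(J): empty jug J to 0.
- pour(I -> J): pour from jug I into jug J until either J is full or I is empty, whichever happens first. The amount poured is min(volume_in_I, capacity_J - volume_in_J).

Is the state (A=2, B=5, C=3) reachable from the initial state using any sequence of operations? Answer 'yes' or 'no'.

BFS explored all 236 reachable states.
Reachable set includes: (0,0,0), (0,0,1), (0,0,2), (0,0,3), (0,0,4), (0,0,5), (0,0,6), (0,0,7), (0,0,8), (0,0,9), (0,0,10), (0,0,11) ...
Target (A=2, B=5, C=3) not in reachable set → no.

Answer: no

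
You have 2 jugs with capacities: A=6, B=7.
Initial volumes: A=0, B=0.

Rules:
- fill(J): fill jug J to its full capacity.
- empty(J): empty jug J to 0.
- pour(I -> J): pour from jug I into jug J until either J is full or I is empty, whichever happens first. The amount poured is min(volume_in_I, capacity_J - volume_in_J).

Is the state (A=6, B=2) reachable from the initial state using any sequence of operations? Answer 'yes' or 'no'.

Answer: yes

Derivation:
BFS from (A=0, B=0):
  1. fill(B) -> (A=0 B=7)
  2. pour(B -> A) -> (A=6 B=1)
  3. empty(A) -> (A=0 B=1)
  4. pour(B -> A) -> (A=1 B=0)
  5. fill(B) -> (A=1 B=7)
  6. pour(B -> A) -> (A=6 B=2)
Target reached → yes.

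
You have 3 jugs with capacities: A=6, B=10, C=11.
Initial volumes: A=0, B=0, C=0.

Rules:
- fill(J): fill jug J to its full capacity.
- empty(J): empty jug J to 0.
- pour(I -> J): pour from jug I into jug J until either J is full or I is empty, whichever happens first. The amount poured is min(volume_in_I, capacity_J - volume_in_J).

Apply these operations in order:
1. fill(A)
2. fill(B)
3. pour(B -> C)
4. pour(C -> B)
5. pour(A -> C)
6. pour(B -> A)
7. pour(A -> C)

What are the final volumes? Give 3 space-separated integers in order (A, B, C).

Answer: 1 4 11

Derivation:
Step 1: fill(A) -> (A=6 B=0 C=0)
Step 2: fill(B) -> (A=6 B=10 C=0)
Step 3: pour(B -> C) -> (A=6 B=0 C=10)
Step 4: pour(C -> B) -> (A=6 B=10 C=0)
Step 5: pour(A -> C) -> (A=0 B=10 C=6)
Step 6: pour(B -> A) -> (A=6 B=4 C=6)
Step 7: pour(A -> C) -> (A=1 B=4 C=11)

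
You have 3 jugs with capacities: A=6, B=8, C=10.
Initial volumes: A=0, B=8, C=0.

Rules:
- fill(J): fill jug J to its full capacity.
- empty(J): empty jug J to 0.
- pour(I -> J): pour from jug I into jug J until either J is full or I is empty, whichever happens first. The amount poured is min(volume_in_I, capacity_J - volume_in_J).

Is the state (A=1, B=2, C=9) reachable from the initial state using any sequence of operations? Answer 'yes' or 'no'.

BFS explored all 96 reachable states.
Reachable set includes: (0,0,0), (0,0,2), (0,0,4), (0,0,6), (0,0,8), (0,0,10), (0,2,0), (0,2,2), (0,2,4), (0,2,6), (0,2,8), (0,2,10) ...
Target (A=1, B=2, C=9) not in reachable set → no.

Answer: no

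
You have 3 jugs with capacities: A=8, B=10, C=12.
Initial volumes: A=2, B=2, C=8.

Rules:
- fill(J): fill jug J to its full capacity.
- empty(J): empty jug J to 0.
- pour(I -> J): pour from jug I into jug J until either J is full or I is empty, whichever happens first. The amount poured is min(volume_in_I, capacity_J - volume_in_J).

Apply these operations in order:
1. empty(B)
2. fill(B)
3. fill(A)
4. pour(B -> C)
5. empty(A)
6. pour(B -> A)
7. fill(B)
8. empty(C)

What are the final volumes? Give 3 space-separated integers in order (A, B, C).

Step 1: empty(B) -> (A=2 B=0 C=8)
Step 2: fill(B) -> (A=2 B=10 C=8)
Step 3: fill(A) -> (A=8 B=10 C=8)
Step 4: pour(B -> C) -> (A=8 B=6 C=12)
Step 5: empty(A) -> (A=0 B=6 C=12)
Step 6: pour(B -> A) -> (A=6 B=0 C=12)
Step 7: fill(B) -> (A=6 B=10 C=12)
Step 8: empty(C) -> (A=6 B=10 C=0)

Answer: 6 10 0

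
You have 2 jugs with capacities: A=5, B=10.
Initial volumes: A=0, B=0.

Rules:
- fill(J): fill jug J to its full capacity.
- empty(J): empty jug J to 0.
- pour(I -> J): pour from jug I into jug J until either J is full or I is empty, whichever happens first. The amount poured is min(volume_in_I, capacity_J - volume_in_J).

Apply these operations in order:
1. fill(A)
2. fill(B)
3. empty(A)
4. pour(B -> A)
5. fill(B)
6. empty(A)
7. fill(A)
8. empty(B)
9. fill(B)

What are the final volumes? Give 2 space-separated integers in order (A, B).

Step 1: fill(A) -> (A=5 B=0)
Step 2: fill(B) -> (A=5 B=10)
Step 3: empty(A) -> (A=0 B=10)
Step 4: pour(B -> A) -> (A=5 B=5)
Step 5: fill(B) -> (A=5 B=10)
Step 6: empty(A) -> (A=0 B=10)
Step 7: fill(A) -> (A=5 B=10)
Step 8: empty(B) -> (A=5 B=0)
Step 9: fill(B) -> (A=5 B=10)

Answer: 5 10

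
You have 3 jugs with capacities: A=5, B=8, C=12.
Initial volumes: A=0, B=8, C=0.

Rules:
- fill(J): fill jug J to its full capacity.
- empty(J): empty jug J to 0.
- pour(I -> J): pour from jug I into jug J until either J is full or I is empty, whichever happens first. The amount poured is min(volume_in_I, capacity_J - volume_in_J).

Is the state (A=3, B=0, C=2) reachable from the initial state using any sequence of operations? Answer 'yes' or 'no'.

Answer: yes

Derivation:
BFS from (A=0, B=8, C=0):
  1. fill(A) -> (A=5 B=8 C=0)
  2. pour(A -> C) -> (A=0 B=8 C=5)
  3. pour(B -> A) -> (A=5 B=3 C=5)
  4. pour(A -> C) -> (A=0 B=3 C=10)
  5. pour(B -> A) -> (A=3 B=0 C=10)
  6. pour(C -> B) -> (A=3 B=8 C=2)
  7. empty(B) -> (A=3 B=0 C=2)
Target reached → yes.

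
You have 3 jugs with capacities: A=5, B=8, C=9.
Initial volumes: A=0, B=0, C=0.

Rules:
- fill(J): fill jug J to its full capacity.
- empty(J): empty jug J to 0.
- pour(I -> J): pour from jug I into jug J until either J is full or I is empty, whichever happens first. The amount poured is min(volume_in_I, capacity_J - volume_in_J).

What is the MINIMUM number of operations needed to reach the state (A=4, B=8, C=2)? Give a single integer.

Answer: 8

Derivation:
BFS from (A=0, B=0, C=0). One shortest path:
  1. fill(C) -> (A=0 B=0 C=9)
  2. pour(C -> B) -> (A=0 B=8 C=1)
  3. pour(C -> A) -> (A=1 B=8 C=0)
  4. pour(B -> C) -> (A=1 B=0 C=8)
  5. pour(A -> B) -> (A=0 B=1 C=8)
  6. fill(A) -> (A=5 B=1 C=8)
  7. pour(A -> C) -> (A=4 B=1 C=9)
  8. pour(C -> B) -> (A=4 B=8 C=2)
Reached target in 8 moves.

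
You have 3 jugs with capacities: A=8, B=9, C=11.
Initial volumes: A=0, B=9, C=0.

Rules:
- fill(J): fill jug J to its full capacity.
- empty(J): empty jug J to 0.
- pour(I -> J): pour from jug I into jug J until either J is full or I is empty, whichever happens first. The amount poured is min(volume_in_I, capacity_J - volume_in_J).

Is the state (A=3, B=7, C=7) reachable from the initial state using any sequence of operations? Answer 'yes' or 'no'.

BFS explored all 520 reachable states.
Reachable set includes: (0,0,0), (0,0,1), (0,0,2), (0,0,3), (0,0,4), (0,0,5), (0,0,6), (0,0,7), (0,0,8), (0,0,9), (0,0,10), (0,0,11) ...
Target (A=3, B=7, C=7) not in reachable set → no.

Answer: no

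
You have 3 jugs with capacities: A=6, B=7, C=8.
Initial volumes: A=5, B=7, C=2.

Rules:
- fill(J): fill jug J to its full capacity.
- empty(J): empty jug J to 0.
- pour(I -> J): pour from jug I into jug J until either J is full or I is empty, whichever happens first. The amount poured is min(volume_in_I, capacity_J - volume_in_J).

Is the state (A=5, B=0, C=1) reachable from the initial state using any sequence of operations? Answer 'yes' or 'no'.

BFS from (A=5, B=7, C=2):
  1. pour(B -> C) -> (A=5 B=1 C=8)
  2. empty(C) -> (A=5 B=1 C=0)
  3. pour(B -> C) -> (A=5 B=0 C=1)
Target reached → yes.

Answer: yes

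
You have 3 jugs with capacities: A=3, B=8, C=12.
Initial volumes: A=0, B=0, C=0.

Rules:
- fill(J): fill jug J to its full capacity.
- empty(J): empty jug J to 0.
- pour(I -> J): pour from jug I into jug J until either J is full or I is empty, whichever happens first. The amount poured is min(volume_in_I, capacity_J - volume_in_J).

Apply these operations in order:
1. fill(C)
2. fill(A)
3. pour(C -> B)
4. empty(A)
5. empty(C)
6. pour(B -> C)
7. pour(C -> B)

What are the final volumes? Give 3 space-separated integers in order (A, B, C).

Step 1: fill(C) -> (A=0 B=0 C=12)
Step 2: fill(A) -> (A=3 B=0 C=12)
Step 3: pour(C -> B) -> (A=3 B=8 C=4)
Step 4: empty(A) -> (A=0 B=8 C=4)
Step 5: empty(C) -> (A=0 B=8 C=0)
Step 6: pour(B -> C) -> (A=0 B=0 C=8)
Step 7: pour(C -> B) -> (A=0 B=8 C=0)

Answer: 0 8 0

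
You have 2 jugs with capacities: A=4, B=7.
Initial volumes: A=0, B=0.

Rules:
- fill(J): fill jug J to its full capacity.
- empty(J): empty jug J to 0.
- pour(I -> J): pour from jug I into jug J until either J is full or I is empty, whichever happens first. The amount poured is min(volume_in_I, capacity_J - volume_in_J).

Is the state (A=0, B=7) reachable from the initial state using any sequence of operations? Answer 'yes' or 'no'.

Answer: yes

Derivation:
BFS from (A=0, B=0):
  1. fill(B) -> (A=0 B=7)
Target reached → yes.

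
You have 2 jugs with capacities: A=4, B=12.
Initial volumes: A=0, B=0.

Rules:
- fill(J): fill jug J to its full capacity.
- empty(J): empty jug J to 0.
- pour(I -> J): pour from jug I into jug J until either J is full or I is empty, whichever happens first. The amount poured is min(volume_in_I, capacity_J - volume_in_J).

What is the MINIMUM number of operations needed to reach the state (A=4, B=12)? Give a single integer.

BFS from (A=0, B=0). One shortest path:
  1. fill(A) -> (A=4 B=0)
  2. fill(B) -> (A=4 B=12)
Reached target in 2 moves.

Answer: 2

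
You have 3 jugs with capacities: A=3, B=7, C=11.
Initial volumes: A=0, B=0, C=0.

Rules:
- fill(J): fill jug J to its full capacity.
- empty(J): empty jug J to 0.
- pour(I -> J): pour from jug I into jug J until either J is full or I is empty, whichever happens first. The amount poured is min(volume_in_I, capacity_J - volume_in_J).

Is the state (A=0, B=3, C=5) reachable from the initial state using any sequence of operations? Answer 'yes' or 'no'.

BFS from (A=0, B=0, C=0):
  1. fill(C) -> (A=0 B=0 C=11)
  2. pour(C -> A) -> (A=3 B=0 C=8)
  3. empty(A) -> (A=0 B=0 C=8)
  4. pour(C -> A) -> (A=3 B=0 C=5)
  5. pour(A -> B) -> (A=0 B=3 C=5)
Target reached → yes.

Answer: yes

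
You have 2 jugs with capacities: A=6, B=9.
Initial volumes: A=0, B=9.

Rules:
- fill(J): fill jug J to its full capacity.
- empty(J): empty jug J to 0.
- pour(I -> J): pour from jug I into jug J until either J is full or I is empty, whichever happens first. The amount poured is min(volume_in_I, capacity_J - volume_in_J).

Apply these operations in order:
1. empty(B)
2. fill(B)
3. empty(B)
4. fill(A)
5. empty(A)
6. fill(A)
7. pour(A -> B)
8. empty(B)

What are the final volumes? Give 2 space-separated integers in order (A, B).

Answer: 0 0

Derivation:
Step 1: empty(B) -> (A=0 B=0)
Step 2: fill(B) -> (A=0 B=9)
Step 3: empty(B) -> (A=0 B=0)
Step 4: fill(A) -> (A=6 B=0)
Step 5: empty(A) -> (A=0 B=0)
Step 6: fill(A) -> (A=6 B=0)
Step 7: pour(A -> B) -> (A=0 B=6)
Step 8: empty(B) -> (A=0 B=0)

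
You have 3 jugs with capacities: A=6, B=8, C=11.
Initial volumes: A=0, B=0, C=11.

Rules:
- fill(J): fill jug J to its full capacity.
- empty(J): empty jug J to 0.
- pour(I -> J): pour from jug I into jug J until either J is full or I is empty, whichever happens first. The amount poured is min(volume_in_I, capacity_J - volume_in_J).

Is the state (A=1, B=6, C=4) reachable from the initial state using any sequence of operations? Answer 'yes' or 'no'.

Answer: no

Derivation:
BFS explored all 406 reachable states.
Reachable set includes: (0,0,0), (0,0,1), (0,0,2), (0,0,3), (0,0,4), (0,0,5), (0,0,6), (0,0,7), (0,0,8), (0,0,9), (0,0,10), (0,0,11) ...
Target (A=1, B=6, C=4) not in reachable set → no.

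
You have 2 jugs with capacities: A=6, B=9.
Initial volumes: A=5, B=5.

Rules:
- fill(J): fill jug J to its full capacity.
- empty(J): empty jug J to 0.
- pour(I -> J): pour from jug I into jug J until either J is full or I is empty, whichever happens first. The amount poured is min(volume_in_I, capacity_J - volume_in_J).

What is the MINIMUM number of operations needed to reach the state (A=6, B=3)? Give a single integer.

BFS from (A=5, B=5). One shortest path:
  1. empty(A) -> (A=0 B=5)
  2. fill(B) -> (A=0 B=9)
  3. pour(B -> A) -> (A=6 B=3)
Reached target in 3 moves.

Answer: 3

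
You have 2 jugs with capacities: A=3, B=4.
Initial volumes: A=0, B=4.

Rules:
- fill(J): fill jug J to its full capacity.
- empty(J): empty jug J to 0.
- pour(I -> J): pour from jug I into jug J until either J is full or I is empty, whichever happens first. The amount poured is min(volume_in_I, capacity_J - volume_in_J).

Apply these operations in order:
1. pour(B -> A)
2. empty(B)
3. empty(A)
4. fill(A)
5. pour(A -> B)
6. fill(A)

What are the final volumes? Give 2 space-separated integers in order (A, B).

Step 1: pour(B -> A) -> (A=3 B=1)
Step 2: empty(B) -> (A=3 B=0)
Step 3: empty(A) -> (A=0 B=0)
Step 4: fill(A) -> (A=3 B=0)
Step 5: pour(A -> B) -> (A=0 B=3)
Step 6: fill(A) -> (A=3 B=3)

Answer: 3 3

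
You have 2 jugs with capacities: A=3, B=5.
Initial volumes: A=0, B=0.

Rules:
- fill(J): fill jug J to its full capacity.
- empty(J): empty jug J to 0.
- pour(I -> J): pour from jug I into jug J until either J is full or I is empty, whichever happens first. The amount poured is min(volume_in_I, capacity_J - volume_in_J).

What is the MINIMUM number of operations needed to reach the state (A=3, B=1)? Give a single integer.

BFS from (A=0, B=0). One shortest path:
  1. fill(A) -> (A=3 B=0)
  2. pour(A -> B) -> (A=0 B=3)
  3. fill(A) -> (A=3 B=3)
  4. pour(A -> B) -> (A=1 B=5)
  5. empty(B) -> (A=1 B=0)
  6. pour(A -> B) -> (A=0 B=1)
  7. fill(A) -> (A=3 B=1)
Reached target in 7 moves.

Answer: 7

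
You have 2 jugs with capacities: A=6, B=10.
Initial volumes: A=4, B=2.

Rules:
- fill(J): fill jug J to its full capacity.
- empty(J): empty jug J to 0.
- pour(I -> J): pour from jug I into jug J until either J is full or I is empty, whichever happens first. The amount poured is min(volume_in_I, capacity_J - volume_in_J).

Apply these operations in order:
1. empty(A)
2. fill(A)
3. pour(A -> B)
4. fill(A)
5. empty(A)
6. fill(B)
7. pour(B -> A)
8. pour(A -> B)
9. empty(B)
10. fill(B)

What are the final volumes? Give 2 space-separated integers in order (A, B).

Answer: 0 10

Derivation:
Step 1: empty(A) -> (A=0 B=2)
Step 2: fill(A) -> (A=6 B=2)
Step 3: pour(A -> B) -> (A=0 B=8)
Step 4: fill(A) -> (A=6 B=8)
Step 5: empty(A) -> (A=0 B=8)
Step 6: fill(B) -> (A=0 B=10)
Step 7: pour(B -> A) -> (A=6 B=4)
Step 8: pour(A -> B) -> (A=0 B=10)
Step 9: empty(B) -> (A=0 B=0)
Step 10: fill(B) -> (A=0 B=10)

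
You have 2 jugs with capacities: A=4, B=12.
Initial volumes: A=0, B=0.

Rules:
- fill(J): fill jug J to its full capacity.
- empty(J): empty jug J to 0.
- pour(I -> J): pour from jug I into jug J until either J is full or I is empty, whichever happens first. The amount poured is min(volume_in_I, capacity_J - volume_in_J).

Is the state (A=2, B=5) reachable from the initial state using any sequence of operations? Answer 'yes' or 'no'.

BFS explored all 8 reachable states.
Reachable set includes: (0,0), (0,4), (0,8), (0,12), (4,0), (4,4), (4,8), (4,12)
Target (A=2, B=5) not in reachable set → no.

Answer: no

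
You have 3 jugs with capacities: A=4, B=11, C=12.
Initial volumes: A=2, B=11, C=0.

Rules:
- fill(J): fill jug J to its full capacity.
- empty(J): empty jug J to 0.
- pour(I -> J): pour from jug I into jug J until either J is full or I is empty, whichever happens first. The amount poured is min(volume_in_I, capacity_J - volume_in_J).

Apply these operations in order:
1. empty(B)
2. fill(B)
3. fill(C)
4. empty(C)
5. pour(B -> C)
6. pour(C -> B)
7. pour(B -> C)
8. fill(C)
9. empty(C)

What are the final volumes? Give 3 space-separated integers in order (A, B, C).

Answer: 2 0 0

Derivation:
Step 1: empty(B) -> (A=2 B=0 C=0)
Step 2: fill(B) -> (A=2 B=11 C=0)
Step 3: fill(C) -> (A=2 B=11 C=12)
Step 4: empty(C) -> (A=2 B=11 C=0)
Step 5: pour(B -> C) -> (A=2 B=0 C=11)
Step 6: pour(C -> B) -> (A=2 B=11 C=0)
Step 7: pour(B -> C) -> (A=2 B=0 C=11)
Step 8: fill(C) -> (A=2 B=0 C=12)
Step 9: empty(C) -> (A=2 B=0 C=0)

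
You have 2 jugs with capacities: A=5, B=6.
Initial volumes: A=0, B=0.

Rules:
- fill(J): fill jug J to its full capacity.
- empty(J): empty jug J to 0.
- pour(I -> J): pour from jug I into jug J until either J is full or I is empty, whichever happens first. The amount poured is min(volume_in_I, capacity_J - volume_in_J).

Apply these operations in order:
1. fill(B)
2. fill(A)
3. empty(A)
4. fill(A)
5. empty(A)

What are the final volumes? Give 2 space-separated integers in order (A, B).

Answer: 0 6

Derivation:
Step 1: fill(B) -> (A=0 B=6)
Step 2: fill(A) -> (A=5 B=6)
Step 3: empty(A) -> (A=0 B=6)
Step 4: fill(A) -> (A=5 B=6)
Step 5: empty(A) -> (A=0 B=6)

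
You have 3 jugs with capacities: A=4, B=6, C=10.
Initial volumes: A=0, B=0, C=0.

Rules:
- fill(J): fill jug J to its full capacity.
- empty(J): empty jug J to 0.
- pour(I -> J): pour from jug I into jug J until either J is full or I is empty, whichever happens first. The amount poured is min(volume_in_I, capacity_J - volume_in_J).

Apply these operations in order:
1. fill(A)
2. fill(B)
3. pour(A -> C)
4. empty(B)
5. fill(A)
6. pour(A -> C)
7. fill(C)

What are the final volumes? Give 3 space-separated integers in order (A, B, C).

Answer: 0 0 10

Derivation:
Step 1: fill(A) -> (A=4 B=0 C=0)
Step 2: fill(B) -> (A=4 B=6 C=0)
Step 3: pour(A -> C) -> (A=0 B=6 C=4)
Step 4: empty(B) -> (A=0 B=0 C=4)
Step 5: fill(A) -> (A=4 B=0 C=4)
Step 6: pour(A -> C) -> (A=0 B=0 C=8)
Step 7: fill(C) -> (A=0 B=0 C=10)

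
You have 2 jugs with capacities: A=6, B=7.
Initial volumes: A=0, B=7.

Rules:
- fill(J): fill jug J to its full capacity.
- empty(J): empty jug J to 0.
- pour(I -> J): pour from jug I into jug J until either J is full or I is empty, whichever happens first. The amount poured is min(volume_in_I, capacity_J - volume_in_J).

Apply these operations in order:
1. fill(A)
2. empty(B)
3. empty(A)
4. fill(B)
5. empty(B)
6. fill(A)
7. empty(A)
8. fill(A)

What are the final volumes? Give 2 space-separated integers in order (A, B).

Answer: 6 0

Derivation:
Step 1: fill(A) -> (A=6 B=7)
Step 2: empty(B) -> (A=6 B=0)
Step 3: empty(A) -> (A=0 B=0)
Step 4: fill(B) -> (A=0 B=7)
Step 5: empty(B) -> (A=0 B=0)
Step 6: fill(A) -> (A=6 B=0)
Step 7: empty(A) -> (A=0 B=0)
Step 8: fill(A) -> (A=6 B=0)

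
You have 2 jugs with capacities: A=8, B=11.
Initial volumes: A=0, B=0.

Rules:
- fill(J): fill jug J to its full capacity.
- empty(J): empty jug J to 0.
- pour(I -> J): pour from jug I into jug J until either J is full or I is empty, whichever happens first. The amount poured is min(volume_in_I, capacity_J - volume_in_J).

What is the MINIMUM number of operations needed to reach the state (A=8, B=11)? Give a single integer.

Answer: 2

Derivation:
BFS from (A=0, B=0). One shortest path:
  1. fill(A) -> (A=8 B=0)
  2. fill(B) -> (A=8 B=11)
Reached target in 2 moves.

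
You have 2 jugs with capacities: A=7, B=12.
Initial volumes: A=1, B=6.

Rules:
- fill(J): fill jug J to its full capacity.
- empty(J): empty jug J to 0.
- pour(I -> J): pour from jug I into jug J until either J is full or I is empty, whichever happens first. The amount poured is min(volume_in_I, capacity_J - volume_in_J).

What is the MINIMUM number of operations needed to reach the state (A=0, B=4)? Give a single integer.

BFS from (A=1, B=6). One shortest path:
  1. empty(A) -> (A=0 B=6)
  2. pour(B -> A) -> (A=6 B=0)
  3. fill(B) -> (A=6 B=12)
  4. pour(B -> A) -> (A=7 B=11)
  5. empty(A) -> (A=0 B=11)
  6. pour(B -> A) -> (A=7 B=4)
  7. empty(A) -> (A=0 B=4)
Reached target in 7 moves.

Answer: 7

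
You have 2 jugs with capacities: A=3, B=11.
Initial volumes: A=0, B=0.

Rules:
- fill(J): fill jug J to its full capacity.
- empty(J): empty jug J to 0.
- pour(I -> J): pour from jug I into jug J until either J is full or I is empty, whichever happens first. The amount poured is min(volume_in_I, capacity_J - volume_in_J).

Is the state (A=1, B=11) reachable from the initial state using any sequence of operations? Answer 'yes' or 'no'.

BFS from (A=0, B=0):
  1. fill(A) -> (A=3 B=0)
  2. pour(A -> B) -> (A=0 B=3)
  3. fill(A) -> (A=3 B=3)
  4. pour(A -> B) -> (A=0 B=6)
  5. fill(A) -> (A=3 B=6)
  6. pour(A -> B) -> (A=0 B=9)
  7. fill(A) -> (A=3 B=9)
  8. pour(A -> B) -> (A=1 B=11)
Target reached → yes.

Answer: yes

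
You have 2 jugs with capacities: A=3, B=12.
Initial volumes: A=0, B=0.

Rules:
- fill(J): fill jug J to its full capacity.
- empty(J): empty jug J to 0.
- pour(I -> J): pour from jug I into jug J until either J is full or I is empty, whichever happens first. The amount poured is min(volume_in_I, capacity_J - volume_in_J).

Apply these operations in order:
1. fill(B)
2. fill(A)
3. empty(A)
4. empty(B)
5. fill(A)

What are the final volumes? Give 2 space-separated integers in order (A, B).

Answer: 3 0

Derivation:
Step 1: fill(B) -> (A=0 B=12)
Step 2: fill(A) -> (A=3 B=12)
Step 3: empty(A) -> (A=0 B=12)
Step 4: empty(B) -> (A=0 B=0)
Step 5: fill(A) -> (A=3 B=0)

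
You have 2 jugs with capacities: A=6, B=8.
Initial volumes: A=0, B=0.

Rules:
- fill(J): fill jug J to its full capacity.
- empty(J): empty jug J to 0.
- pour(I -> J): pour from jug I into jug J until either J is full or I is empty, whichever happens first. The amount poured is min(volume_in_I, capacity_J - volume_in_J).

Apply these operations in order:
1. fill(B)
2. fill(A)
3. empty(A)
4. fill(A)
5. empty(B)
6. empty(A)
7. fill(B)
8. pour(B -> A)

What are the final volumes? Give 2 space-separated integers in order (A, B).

Answer: 6 2

Derivation:
Step 1: fill(B) -> (A=0 B=8)
Step 2: fill(A) -> (A=6 B=8)
Step 3: empty(A) -> (A=0 B=8)
Step 4: fill(A) -> (A=6 B=8)
Step 5: empty(B) -> (A=6 B=0)
Step 6: empty(A) -> (A=0 B=0)
Step 7: fill(B) -> (A=0 B=8)
Step 8: pour(B -> A) -> (A=6 B=2)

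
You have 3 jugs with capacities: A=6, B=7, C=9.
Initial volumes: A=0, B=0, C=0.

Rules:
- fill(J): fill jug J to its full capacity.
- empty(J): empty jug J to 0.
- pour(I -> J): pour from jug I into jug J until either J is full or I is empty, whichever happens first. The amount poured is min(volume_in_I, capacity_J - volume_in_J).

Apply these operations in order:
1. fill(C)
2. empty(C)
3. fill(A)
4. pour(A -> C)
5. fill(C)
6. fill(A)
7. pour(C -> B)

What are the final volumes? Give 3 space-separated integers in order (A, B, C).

Answer: 6 7 2

Derivation:
Step 1: fill(C) -> (A=0 B=0 C=9)
Step 2: empty(C) -> (A=0 B=0 C=0)
Step 3: fill(A) -> (A=6 B=0 C=0)
Step 4: pour(A -> C) -> (A=0 B=0 C=6)
Step 5: fill(C) -> (A=0 B=0 C=9)
Step 6: fill(A) -> (A=6 B=0 C=9)
Step 7: pour(C -> B) -> (A=6 B=7 C=2)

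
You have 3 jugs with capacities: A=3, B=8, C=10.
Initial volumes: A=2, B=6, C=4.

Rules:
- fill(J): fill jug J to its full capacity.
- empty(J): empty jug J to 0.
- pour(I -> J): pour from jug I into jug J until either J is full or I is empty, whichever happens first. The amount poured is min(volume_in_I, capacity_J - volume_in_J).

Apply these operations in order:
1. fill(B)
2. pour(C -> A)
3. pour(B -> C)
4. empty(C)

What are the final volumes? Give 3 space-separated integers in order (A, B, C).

Answer: 3 1 0

Derivation:
Step 1: fill(B) -> (A=2 B=8 C=4)
Step 2: pour(C -> A) -> (A=3 B=8 C=3)
Step 3: pour(B -> C) -> (A=3 B=1 C=10)
Step 4: empty(C) -> (A=3 B=1 C=0)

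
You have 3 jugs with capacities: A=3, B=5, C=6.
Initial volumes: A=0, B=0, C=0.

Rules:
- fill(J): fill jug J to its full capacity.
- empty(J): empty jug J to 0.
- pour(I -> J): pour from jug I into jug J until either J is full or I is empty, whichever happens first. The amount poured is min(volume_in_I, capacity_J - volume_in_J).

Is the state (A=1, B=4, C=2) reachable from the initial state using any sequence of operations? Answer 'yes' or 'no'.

BFS explored all 128 reachable states.
Reachable set includes: (0,0,0), (0,0,1), (0,0,2), (0,0,3), (0,0,4), (0,0,5), (0,0,6), (0,1,0), (0,1,1), (0,1,2), (0,1,3), (0,1,4) ...
Target (A=1, B=4, C=2) not in reachable set → no.

Answer: no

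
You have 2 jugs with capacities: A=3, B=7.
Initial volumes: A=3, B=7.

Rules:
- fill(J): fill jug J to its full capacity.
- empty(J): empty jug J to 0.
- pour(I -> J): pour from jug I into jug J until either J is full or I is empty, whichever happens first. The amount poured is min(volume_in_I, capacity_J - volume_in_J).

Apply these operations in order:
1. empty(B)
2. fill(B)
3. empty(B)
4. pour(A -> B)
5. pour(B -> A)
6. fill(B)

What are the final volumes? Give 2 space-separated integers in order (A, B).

Answer: 3 7

Derivation:
Step 1: empty(B) -> (A=3 B=0)
Step 2: fill(B) -> (A=3 B=7)
Step 3: empty(B) -> (A=3 B=0)
Step 4: pour(A -> B) -> (A=0 B=3)
Step 5: pour(B -> A) -> (A=3 B=0)
Step 6: fill(B) -> (A=3 B=7)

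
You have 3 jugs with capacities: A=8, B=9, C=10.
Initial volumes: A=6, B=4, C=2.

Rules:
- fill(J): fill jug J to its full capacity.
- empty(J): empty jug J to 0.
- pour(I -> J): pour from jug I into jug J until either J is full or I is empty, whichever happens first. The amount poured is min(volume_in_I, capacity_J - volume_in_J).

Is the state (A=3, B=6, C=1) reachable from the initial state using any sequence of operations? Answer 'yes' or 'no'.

Answer: no

Derivation:
BFS explored all 487 reachable states.
Reachable set includes: (0,0,0), (0,0,1), (0,0,2), (0,0,3), (0,0,4), (0,0,5), (0,0,6), (0,0,7), (0,0,8), (0,0,9), (0,0,10), (0,1,0) ...
Target (A=3, B=6, C=1) not in reachable set → no.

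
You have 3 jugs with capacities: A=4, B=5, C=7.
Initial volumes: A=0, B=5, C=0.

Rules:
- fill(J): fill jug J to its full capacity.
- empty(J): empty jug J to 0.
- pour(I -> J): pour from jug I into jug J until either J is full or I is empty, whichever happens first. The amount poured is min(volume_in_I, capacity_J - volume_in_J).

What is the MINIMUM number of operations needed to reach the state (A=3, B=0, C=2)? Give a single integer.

BFS from (A=0, B=5, C=0). One shortest path:
  1. pour(B -> C) -> (A=0 B=0 C=5)
  2. fill(B) -> (A=0 B=5 C=5)
  3. pour(B -> C) -> (A=0 B=3 C=7)
  4. pour(B -> A) -> (A=3 B=0 C=7)
  5. pour(C -> B) -> (A=3 B=5 C=2)
  6. empty(B) -> (A=3 B=0 C=2)
Reached target in 6 moves.

Answer: 6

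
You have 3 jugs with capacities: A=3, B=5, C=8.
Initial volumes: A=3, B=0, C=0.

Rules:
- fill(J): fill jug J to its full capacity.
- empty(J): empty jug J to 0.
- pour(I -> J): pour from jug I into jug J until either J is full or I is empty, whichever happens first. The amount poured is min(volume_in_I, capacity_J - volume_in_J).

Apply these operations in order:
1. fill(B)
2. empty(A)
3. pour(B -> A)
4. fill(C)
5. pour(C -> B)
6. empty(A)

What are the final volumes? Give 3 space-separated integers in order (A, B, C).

Answer: 0 5 5

Derivation:
Step 1: fill(B) -> (A=3 B=5 C=0)
Step 2: empty(A) -> (A=0 B=5 C=0)
Step 3: pour(B -> A) -> (A=3 B=2 C=0)
Step 4: fill(C) -> (A=3 B=2 C=8)
Step 5: pour(C -> B) -> (A=3 B=5 C=5)
Step 6: empty(A) -> (A=0 B=5 C=5)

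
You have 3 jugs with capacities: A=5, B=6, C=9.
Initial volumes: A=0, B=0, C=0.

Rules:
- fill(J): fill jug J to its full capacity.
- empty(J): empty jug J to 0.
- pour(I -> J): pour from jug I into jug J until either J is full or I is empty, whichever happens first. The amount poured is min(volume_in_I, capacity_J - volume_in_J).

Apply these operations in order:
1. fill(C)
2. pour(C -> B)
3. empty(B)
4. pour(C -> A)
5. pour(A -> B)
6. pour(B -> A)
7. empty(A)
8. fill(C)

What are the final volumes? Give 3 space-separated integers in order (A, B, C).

Step 1: fill(C) -> (A=0 B=0 C=9)
Step 2: pour(C -> B) -> (A=0 B=6 C=3)
Step 3: empty(B) -> (A=0 B=0 C=3)
Step 4: pour(C -> A) -> (A=3 B=0 C=0)
Step 5: pour(A -> B) -> (A=0 B=3 C=0)
Step 6: pour(B -> A) -> (A=3 B=0 C=0)
Step 7: empty(A) -> (A=0 B=0 C=0)
Step 8: fill(C) -> (A=0 B=0 C=9)

Answer: 0 0 9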